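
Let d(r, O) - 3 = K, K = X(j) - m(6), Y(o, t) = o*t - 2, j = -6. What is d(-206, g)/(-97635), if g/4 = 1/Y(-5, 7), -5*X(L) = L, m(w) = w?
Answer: 3/162725 ≈ 1.8436e-5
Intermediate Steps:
Y(o, t) = -2 + o*t
X(L) = -L/5
g = -4/37 (g = 4/(-2 - 5*7) = 4/(-2 - 35) = 4/(-37) = 4*(-1/37) = -4/37 ≈ -0.10811)
K = -24/5 (K = -⅕*(-6) - 1*6 = 6/5 - 6 = -24/5 ≈ -4.8000)
d(r, O) = -9/5 (d(r, O) = 3 - 24/5 = -9/5)
d(-206, g)/(-97635) = -9/5/(-97635) = -9/5*(-1/97635) = 3/162725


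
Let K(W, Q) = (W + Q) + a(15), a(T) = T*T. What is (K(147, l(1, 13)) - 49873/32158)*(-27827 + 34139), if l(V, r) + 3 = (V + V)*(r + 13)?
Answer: 42570163620/16079 ≈ 2.6476e+6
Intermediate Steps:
a(T) = T²
l(V, r) = -3 + 2*V*(13 + r) (l(V, r) = -3 + (V + V)*(r + 13) = -3 + (2*V)*(13 + r) = -3 + 2*V*(13 + r))
K(W, Q) = 225 + Q + W (K(W, Q) = (W + Q) + 15² = (Q + W) + 225 = 225 + Q + W)
(K(147, l(1, 13)) - 49873/32158)*(-27827 + 34139) = ((225 + (-3 + 26*1 + 2*1*13) + 147) - 49873/32158)*(-27827 + 34139) = ((225 + (-3 + 26 + 26) + 147) - 49873*1/32158)*6312 = ((225 + 49 + 147) - 49873/32158)*6312 = (421 - 49873/32158)*6312 = (13488645/32158)*6312 = 42570163620/16079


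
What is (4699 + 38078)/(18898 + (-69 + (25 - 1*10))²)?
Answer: 42777/21814 ≈ 1.9610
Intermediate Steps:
(4699 + 38078)/(18898 + (-69 + (25 - 1*10))²) = 42777/(18898 + (-69 + (25 - 10))²) = 42777/(18898 + (-69 + 15)²) = 42777/(18898 + (-54)²) = 42777/(18898 + 2916) = 42777/21814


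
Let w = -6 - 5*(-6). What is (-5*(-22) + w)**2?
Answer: 17956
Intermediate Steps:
w = 24 (w = -6 + 30 = 24)
(-5*(-22) + w)**2 = (-5*(-22) + 24)**2 = (110 + 24)**2 = 134**2 = 17956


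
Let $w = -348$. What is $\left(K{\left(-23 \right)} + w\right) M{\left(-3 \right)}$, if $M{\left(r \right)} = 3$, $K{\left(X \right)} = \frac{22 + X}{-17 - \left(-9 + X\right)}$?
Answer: $- \frac{5221}{5} \approx -1044.2$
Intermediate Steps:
$K{\left(X \right)} = \frac{22 + X}{-8 - X}$
$\left(K{\left(-23 \right)} + w\right) M{\left(-3 \right)} = \left(\frac{-22 - -23}{8 - 23} - 348\right) 3 = \left(\frac{-22 + 23}{-15} - 348\right) 3 = \left(\left(- \frac{1}{15}\right) 1 - 348\right) 3 = \left(- \frac{1}{15} - 348\right) 3 = \left(- \frac{5221}{15}\right) 3 = - \frac{5221}{5}$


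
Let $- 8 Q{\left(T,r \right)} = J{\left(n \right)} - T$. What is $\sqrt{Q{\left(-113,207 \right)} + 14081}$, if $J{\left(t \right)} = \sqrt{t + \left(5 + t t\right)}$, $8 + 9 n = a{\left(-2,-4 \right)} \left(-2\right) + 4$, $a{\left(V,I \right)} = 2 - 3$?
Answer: $\frac{\sqrt{2025630 - 2 \sqrt{391}}}{12} \approx 118.6$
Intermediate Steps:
$a{\left(V,I \right)} = -1$
$n = - \frac{2}{9}$ ($n = - \frac{8}{9} + \frac{\left(-1\right) \left(-2\right) + 4}{9} = - \frac{8}{9} + \frac{2 + 4}{9} = - \frac{8}{9} + \frac{1}{9} \cdot 6 = - \frac{8}{9} + \frac{2}{3} = - \frac{2}{9} \approx -0.22222$)
$J{\left(t \right)} = \sqrt{5 + t + t^{2}}$ ($J{\left(t \right)} = \sqrt{t + \left(5 + t^{2}\right)} = \sqrt{5 + t + t^{2}}$)
$Q{\left(T,r \right)} = - \frac{\sqrt{391}}{72} + \frac{T}{8}$ ($Q{\left(T,r \right)} = - \frac{\sqrt{5 - \frac{2}{9} + \left(- \frac{2}{9}\right)^{2}} - T}{8} = - \frac{\sqrt{5 - \frac{2}{9} + \frac{4}{81}} - T}{8} = - \frac{\sqrt{\frac{391}{81}} - T}{8} = - \frac{\frac{\sqrt{391}}{9} - T}{8} = - \frac{- T + \frac{\sqrt{391}}{9}}{8} = - \frac{\sqrt{391}}{72} + \frac{T}{8}$)
$\sqrt{Q{\left(-113,207 \right)} + 14081} = \sqrt{\left(- \frac{\sqrt{391}}{72} + \frac{1}{8} \left(-113\right)\right) + 14081} = \sqrt{\left(- \frac{\sqrt{391}}{72} - \frac{113}{8}\right) + 14081} = \sqrt{\left(- \frac{113}{8} - \frac{\sqrt{391}}{72}\right) + 14081} = \sqrt{\frac{112535}{8} - \frac{\sqrt{391}}{72}}$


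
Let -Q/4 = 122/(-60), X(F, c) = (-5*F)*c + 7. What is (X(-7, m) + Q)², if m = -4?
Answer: 3508129/225 ≈ 15592.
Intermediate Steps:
X(F, c) = 7 - 5*F*c (X(F, c) = -5*F*c + 7 = 7 - 5*F*c)
Q = 122/15 (Q = -488/(-60) = -488*(-1)/60 = -4*(-61/30) = 122/15 ≈ 8.1333)
(X(-7, m) + Q)² = ((7 - 5*(-7)*(-4)) + 122/15)² = ((7 - 140) + 122/15)² = (-133 + 122/15)² = (-1873/15)² = 3508129/225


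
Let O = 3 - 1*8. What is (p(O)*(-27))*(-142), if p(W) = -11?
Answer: -42174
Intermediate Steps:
O = -5 (O = 3 - 8 = -5)
(p(O)*(-27))*(-142) = -11*(-27)*(-142) = 297*(-142) = -42174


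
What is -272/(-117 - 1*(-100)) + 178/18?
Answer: 233/9 ≈ 25.889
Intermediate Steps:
-272/(-117 - 1*(-100)) + 178/18 = -272/(-117 + 100) + 178*(1/18) = -272/(-17) + 89/9 = -272*(-1/17) + 89/9 = 16 + 89/9 = 233/9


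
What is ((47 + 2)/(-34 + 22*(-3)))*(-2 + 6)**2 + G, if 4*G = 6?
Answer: -317/50 ≈ -6.3400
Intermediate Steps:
G = 3/2 (G = (1/4)*6 = 3/2 ≈ 1.5000)
((47 + 2)/(-34 + 22*(-3)))*(-2 + 6)**2 + G = ((47 + 2)/(-34 + 22*(-3)))*(-2 + 6)**2 + 3/2 = (49/(-34 - 66))*4**2 + 3/2 = (49/(-100))*16 + 3/2 = (49*(-1/100))*16 + 3/2 = -49/100*16 + 3/2 = -196/25 + 3/2 = -317/50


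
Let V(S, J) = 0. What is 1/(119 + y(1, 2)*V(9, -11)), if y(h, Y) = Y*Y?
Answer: 1/119 ≈ 0.0084034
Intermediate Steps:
y(h, Y) = Y²
1/(119 + y(1, 2)*V(9, -11)) = 1/(119 + 2²*0) = 1/(119 + 4*0) = 1/(119 + 0) = 1/119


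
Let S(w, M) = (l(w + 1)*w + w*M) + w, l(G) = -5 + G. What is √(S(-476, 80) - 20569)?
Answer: √169355 ≈ 411.53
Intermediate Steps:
S(w, M) = w + M*w + w*(-4 + w) (S(w, M) = ((-5 + (w + 1))*w + w*M) + w = ((-5 + (1 + w))*w + M*w) + w = ((-4 + w)*w + M*w) + w = (w*(-4 + w) + M*w) + w = (M*w + w*(-4 + w)) + w = w + M*w + w*(-4 + w))
√(S(-476, 80) - 20569) = √(-476*(-3 + 80 - 476) - 20569) = √(-476*(-399) - 20569) = √(189924 - 20569) = √169355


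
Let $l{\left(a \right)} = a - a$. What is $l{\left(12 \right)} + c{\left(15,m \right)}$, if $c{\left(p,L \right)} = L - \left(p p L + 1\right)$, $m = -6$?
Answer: $1343$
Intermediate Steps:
$l{\left(a \right)} = 0$
$c{\left(p,L \right)} = -1 + L - L p^{2}$ ($c{\left(p,L \right)} = L - \left(p^{2} L + 1\right) = L - \left(L p^{2} + 1\right) = L - \left(1 + L p^{2}\right) = -1 + L - L p^{2}$)
$l{\left(12 \right)} + c{\left(15,m \right)} = 0 - \left(7 - 1350\right) = 0 - -1343 = 0 + 1343 = 1343$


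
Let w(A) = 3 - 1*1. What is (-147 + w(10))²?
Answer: 21025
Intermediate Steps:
w(A) = 2 (w(A) = 3 - 1 = 2)
(-147 + w(10))² = (-147 + 2)² = (-145)² = 21025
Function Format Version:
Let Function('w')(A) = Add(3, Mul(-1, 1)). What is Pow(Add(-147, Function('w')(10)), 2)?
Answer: 21025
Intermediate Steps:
Function('w')(A) = 2 (Function('w')(A) = Add(3, -1) = 2)
Pow(Add(-147, Function('w')(10)), 2) = Pow(Add(-147, 2), 2) = Pow(-145, 2) = 21025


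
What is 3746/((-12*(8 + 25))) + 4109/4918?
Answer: -2099458/243441 ≈ -8.6241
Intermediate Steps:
3746/((-12*(8 + 25))) + 4109/4918 = 3746/((-12*33)) + 4109*(1/4918) = 3746/(-396) + 4109/4918 = 3746*(-1/396) + 4109/4918 = -1873/198 + 4109/4918 = -2099458/243441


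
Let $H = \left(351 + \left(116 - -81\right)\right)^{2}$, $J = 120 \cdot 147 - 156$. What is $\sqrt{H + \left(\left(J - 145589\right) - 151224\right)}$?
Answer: $5 \sqrt{839} \approx 144.83$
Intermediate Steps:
$J = 17484$ ($J = 17640 - 156 = 17484$)
$H = 300304$ ($H = \left(351 + \left(116 + 81\right)\right)^{2} = \left(351 + 197\right)^{2} = 548^{2} = 300304$)
$\sqrt{H + \left(\left(J - 145589\right) - 151224\right)} = \sqrt{300304 + \left(\left(17484 - 145589\right) - 151224\right)} = \sqrt{300304 - 279329} = \sqrt{20975} = 5 \sqrt{839}$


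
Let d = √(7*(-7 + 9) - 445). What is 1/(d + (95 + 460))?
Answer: 555/308456 - I*√431/308456 ≈ 0.0017993 - 6.7305e-5*I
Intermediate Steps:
d = I*√431 (d = √(7*2 - 445) = √(14 - 445) = √(-431) = I*√431 ≈ 20.761*I)
1/(d + (95 + 460)) = 1/(I*√431 + (95 + 460)) = 1/(I*√431 + 555) = 1/(555 + I*√431)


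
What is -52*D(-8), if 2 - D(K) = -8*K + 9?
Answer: 3692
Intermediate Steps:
D(K) = -7 + 8*K (D(K) = 2 - (-8*K + 9) = 2 - (9 - 8*K) = 2 + (-9 + 8*K) = -7 + 8*K)
-52*D(-8) = -52*(-7 + 8*(-8)) = -52*(-7 - 64) = -52*(-71) = 3692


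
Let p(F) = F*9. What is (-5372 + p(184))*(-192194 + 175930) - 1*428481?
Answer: 60008543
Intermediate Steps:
p(F) = 9*F
(-5372 + p(184))*(-192194 + 175930) - 1*428481 = (-5372 + 9*184)*(-192194 + 175930) - 1*428481 = (-5372 + 1656)*(-16264) - 428481 = -3716*(-16264) - 428481 = 60437024 - 428481 = 60008543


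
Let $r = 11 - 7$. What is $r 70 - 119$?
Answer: $161$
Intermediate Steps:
$r = 4$
$r 70 - 119 = 4 \cdot 70 - 119 = 280 - 119 = 161$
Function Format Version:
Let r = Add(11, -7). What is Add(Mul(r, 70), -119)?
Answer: 161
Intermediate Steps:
r = 4
Add(Mul(r, 70), -119) = Add(Mul(4, 70), -119) = Add(280, -119) = 161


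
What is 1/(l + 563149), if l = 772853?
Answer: 1/1336002 ≈ 7.4850e-7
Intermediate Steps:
1/(l + 563149) = 1/(772853 + 563149) = 1/1336002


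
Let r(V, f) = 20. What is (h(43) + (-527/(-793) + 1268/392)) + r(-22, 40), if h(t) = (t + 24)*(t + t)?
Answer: 449645375/77714 ≈ 5785.9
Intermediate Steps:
h(t) = 2*t*(24 + t) (h(t) = (24 + t)*(2*t) = 2*t*(24 + t))
(h(43) + (-527/(-793) + 1268/392)) + r(-22, 40) = (2*43*(24 + 43) + (-527/(-793) + 1268/392)) + 20 = (2*43*67 + (-527*(-1/793) + 1268*(1/392))) + 20 = (5762 + (527/793 + 317/98)) + 20 = (5762 + 303027/77714) + 20 = 448091095/77714 + 20 = 449645375/77714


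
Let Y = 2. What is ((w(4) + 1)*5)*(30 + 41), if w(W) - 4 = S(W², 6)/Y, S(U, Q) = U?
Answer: 4615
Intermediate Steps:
w(W) = 4 + W²/2
((w(4) + 1)*5)*(30 + 41) = (((4 + (½)*4²) + 1)*5)*(30 + 41) = (((4 + (½)*16) + 1)*5)*71 = (((4 + 8) + 1)*5)*71 = ((12 + 1)*5)*71 = (13*5)*71 = 65*71 = 4615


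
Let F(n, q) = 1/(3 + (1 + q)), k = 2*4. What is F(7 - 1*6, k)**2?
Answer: 1/144 ≈ 0.0069444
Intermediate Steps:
k = 8
F(n, q) = 1/(4 + q)
F(7 - 1*6, k)**2 = (1/(4 + 8))**2 = (1/12)**2 = 1/144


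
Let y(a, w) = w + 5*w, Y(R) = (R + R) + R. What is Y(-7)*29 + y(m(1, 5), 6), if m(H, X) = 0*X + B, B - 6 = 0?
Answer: -573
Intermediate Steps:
B = 6 (B = 6 + 0 = 6)
m(H, X) = 6 (m(H, X) = 0*X + 6 = 0 + 6 = 6)
Y(R) = 3*R (Y(R) = 2*R + R = 3*R)
y(a, w) = 6*w
Y(-7)*29 + y(m(1, 5), 6) = (3*(-7))*29 + 6*6 = -21*29 + 36 = -609 + 36 = -573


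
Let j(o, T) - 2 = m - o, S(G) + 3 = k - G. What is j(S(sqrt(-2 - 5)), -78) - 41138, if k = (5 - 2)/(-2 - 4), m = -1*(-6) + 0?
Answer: -82253/2 + I*sqrt(7) ≈ -41127.0 + 2.6458*I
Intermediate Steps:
m = 6 (m = 6 + 0 = 6)
k = -1/2 (k = 3/(-6) = 3*(-1/6) = -1/2 ≈ -0.50000)
S(G) = -7/2 - G (S(G) = -3 + (-1/2 - G) = -7/2 - G)
j(o, T) = 8 - o (j(o, T) = 2 + (6 - o) = 8 - o)
j(S(sqrt(-2 - 5)), -78) - 41138 = (8 - (-7/2 - sqrt(-2 - 5))) - 41138 = (8 - (-7/2 - sqrt(-7))) - 41138 = (8 - (-7/2 - I*sqrt(7))) - 41138 = (8 + (7/2 + I*sqrt(7))) - 41138 = (23/2 + I*sqrt(7)) - 41138 = -82253/2 + I*sqrt(7)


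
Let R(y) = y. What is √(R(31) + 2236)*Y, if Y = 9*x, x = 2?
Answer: 18*√2267 ≈ 857.03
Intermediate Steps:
Y = 18 (Y = 9*2 = 18)
√(R(31) + 2236)*Y = √(31 + 2236)*18 = √2267*18 = 18*√2267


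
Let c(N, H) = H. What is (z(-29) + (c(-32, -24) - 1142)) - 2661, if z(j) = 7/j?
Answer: -110990/29 ≈ -3827.2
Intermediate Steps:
(z(-29) + (c(-32, -24) - 1142)) - 2661 = (7/(-29) + (-24 - 1142)) - 2661 = (7*(-1/29) - 1166) - 2661 = (-7/29 - 1166) - 2661 = -33821/29 - 2661 = -110990/29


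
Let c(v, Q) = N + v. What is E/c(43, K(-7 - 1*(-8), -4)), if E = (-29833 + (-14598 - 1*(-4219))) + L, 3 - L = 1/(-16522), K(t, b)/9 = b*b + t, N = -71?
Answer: 664333097/462616 ≈ 1436.0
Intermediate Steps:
K(t, b) = 9*t + 9*b² (K(t, b) = 9*(b*b + t) = 9*(b² + t) = 9*(t + b²) = 9*t + 9*b²)
c(v, Q) = -71 + v
L = 49567/16522 (L = 3 - 1/(-16522) = 3 - 1*(-1/16522) = 3 + 1/16522 = 49567/16522 ≈ 3.0001)
E = -664333097/16522 (E = (-29833 + (-14598 - 1*(-4219))) + 49567/16522 = (-29833 + (-14598 + 4219)) + 49567/16522 = (-29833 - 10379) + 49567/16522 = -40212 + 49567/16522 = -664333097/16522 ≈ -40209.)
E/c(43, K(-7 - 1*(-8), -4)) = -664333097/(16522*(-71 + 43)) = -664333097/16522/(-28) = -664333097/16522*(-1/28) = 664333097/462616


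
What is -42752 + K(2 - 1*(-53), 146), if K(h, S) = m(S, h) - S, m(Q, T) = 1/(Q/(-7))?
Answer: -6263115/146 ≈ -42898.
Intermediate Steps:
m(Q, T) = -7/Q (m(Q, T) = 1/(Q*(-⅐)) = 1/(-Q/7) = -7/Q)
K(h, S) = -S - 7/S (K(h, S) = -7/S - S = -S - 7/S)
-42752 + K(2 - 1*(-53), 146) = -42752 + (-1*146 - 7/146) = -42752 + (-146 - 7*1/146) = -42752 + (-146 - 7/146) = -42752 - 21323/146 = -6263115/146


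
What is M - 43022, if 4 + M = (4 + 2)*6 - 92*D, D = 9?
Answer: -43818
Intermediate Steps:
M = -796 (M = -4 + ((4 + 2)*6 - 92*9) = -4 + (6*6 - 828) = -4 + (36 - 828) = -4 - 792 = -796)
M - 43022 = -796 - 43022 = -43818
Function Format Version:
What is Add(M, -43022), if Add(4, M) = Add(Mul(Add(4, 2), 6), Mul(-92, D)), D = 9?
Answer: -43818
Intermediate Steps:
M = -796 (M = Add(-4, Add(Mul(Add(4, 2), 6), Mul(-92, 9))) = Add(-4, Add(Mul(6, 6), -828)) = Add(-4, Add(36, -828)) = Add(-4, -792) = -796)
Add(M, -43022) = Add(-796, -43022) = -43818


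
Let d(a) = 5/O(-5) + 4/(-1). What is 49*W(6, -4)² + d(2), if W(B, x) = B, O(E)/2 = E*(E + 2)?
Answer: 10561/6 ≈ 1760.2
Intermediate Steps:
O(E) = 2*E*(2 + E) (O(E) = 2*(E*(E + 2)) = 2*(E*(2 + E)) = 2*E*(2 + E))
d(a) = -23/6 (d(a) = 5/((2*(-5)*(2 - 5))) + 4/(-1) = 5/((2*(-5)*(-3))) + 4*(-1) = 5/30 - 4 = 5*(1/30) - 4 = ⅙ - 4 = -23/6)
49*W(6, -4)² + d(2) = 49*6² - 23/6 = 49*36 - 23/6 = 1764 - 23/6 = 10561/6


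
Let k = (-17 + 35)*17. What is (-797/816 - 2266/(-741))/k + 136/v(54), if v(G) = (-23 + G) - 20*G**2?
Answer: 5354679815/1198322981856 ≈ 0.0044685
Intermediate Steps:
v(G) = -23 + G - 20*G**2
k = 306 (k = 18*17 = 306)
(-797/816 - 2266/(-741))/k + 136/v(54) = (-797/816 - 2266/(-741))/306 + 136/(-23 + 54 - 20*54**2) = (-797*1/816 - 2266*(-1/741))*(1/306) + 136/(-23 + 54 - 20*2916) = (-797/816 + 2266/741)*(1/306) + 136/(-23 + 54 - 58320) = (139831/67184)*(1/306) + 136/(-58289) = 139831/20558304 + 136*(-1/58289) = 139831/20558304 - 136/58289 = 5354679815/1198322981856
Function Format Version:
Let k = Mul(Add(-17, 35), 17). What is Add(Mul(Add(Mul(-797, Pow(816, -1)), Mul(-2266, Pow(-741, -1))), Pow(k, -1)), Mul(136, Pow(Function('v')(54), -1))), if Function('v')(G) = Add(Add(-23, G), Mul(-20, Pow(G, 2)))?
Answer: Rational(5354679815, 1198322981856) ≈ 0.0044685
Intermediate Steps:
Function('v')(G) = Add(-23, G, Mul(-20, Pow(G, 2)))
k = 306 (k = Mul(18, 17) = 306)
Add(Mul(Add(Mul(-797, Pow(816, -1)), Mul(-2266, Pow(-741, -1))), Pow(k, -1)), Mul(136, Pow(Function('v')(54), -1))) = Add(Mul(Add(Mul(-797, Pow(816, -1)), Mul(-2266, Pow(-741, -1))), Pow(306, -1)), Mul(136, Pow(Add(-23, 54, Mul(-20, Pow(54, 2))), -1))) = Add(Mul(Add(Mul(-797, Rational(1, 816)), Mul(-2266, Rational(-1, 741))), Rational(1, 306)), Mul(136, Pow(Add(-23, 54, Mul(-20, 2916)), -1))) = Add(Mul(Add(Rational(-797, 816), Rational(2266, 741)), Rational(1, 306)), Mul(136, Pow(Add(-23, 54, -58320), -1))) = Add(Mul(Rational(139831, 67184), Rational(1, 306)), Mul(136, Pow(-58289, -1))) = Add(Rational(139831, 20558304), Mul(136, Rational(-1, 58289))) = Add(Rational(139831, 20558304), Rational(-136, 58289)) = Rational(5354679815, 1198322981856)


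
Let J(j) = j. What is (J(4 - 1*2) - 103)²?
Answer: 10201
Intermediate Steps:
(J(4 - 1*2) - 103)² = ((4 - 1*2) - 103)² = ((4 - 2) - 103)² = (2 - 103)² = (-101)² = 10201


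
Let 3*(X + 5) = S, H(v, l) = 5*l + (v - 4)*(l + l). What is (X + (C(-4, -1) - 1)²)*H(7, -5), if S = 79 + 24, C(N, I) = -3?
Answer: -7480/3 ≈ -2493.3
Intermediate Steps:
H(v, l) = 5*l + 2*l*(-4 + v) (H(v, l) = 5*l + (-4 + v)*(2*l) = 5*l + 2*l*(-4 + v))
S = 103
X = 88/3 (X = -5 + (⅓)*103 = -5 + 103/3 = 88/3 ≈ 29.333)
(X + (C(-4, -1) - 1)²)*H(7, -5) = (88/3 + (-3 - 1)²)*(-5*(-3 + 2*7)) = (88/3 + (-4)²)*(-5*(-3 + 14)) = (88/3 + 16)*(-5*11) = (136/3)*(-55) = -7480/3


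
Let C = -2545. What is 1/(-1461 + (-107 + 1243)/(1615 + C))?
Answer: -465/679933 ≈ -0.00068389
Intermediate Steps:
1/(-1461 + (-107 + 1243)/(1615 + C)) = 1/(-1461 + (-107 + 1243)/(1615 - 2545)) = 1/(-1461 + 1136/(-930)) = 1/(-1461 + 1136*(-1/930)) = 1/(-1461 - 568/465) = 1/(-679933/465) = -465/679933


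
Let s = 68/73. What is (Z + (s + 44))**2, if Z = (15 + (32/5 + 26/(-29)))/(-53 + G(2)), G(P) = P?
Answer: 64205877302449/32380203025 ≈ 1982.9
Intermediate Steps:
s = 68/73 (s = 68*(1/73) = 68/73 ≈ 0.93151)
Z = -991/2465 (Z = (15 + (32/5 + 26/(-29)))/(-53 + 2) = (15 + (32*(1/5) + 26*(-1/29)))/(-51) = (15 + (32/5 - 26/29))*(-1/51) = (15 + 798/145)*(-1/51) = (2973/145)*(-1/51) = -991/2465 ≈ -0.40203)
(Z + (s + 44))**2 = (-991/2465 + (68/73 + 44))**2 = (-991/2465 + 3280/73)**2 = (8012857/179945)**2 = 64205877302449/32380203025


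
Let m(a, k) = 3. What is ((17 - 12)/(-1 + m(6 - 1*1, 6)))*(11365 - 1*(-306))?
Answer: 58355/2 ≈ 29178.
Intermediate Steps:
((17 - 12)/(-1 + m(6 - 1*1, 6)))*(11365 - 1*(-306)) = ((17 - 12)/(-1 + 3))*(11365 - 1*(-306)) = (5/2)*(11365 + 306) = (5*(1/2))*11671 = (5/2)*11671 = 58355/2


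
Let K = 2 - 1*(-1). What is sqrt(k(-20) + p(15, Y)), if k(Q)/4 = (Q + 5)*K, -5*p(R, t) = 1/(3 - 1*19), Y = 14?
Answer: 11*I*sqrt(595)/20 ≈ 13.416*I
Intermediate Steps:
K = 3 (K = 2 + 1 = 3)
p(R, t) = 1/80 (p(R, t) = -1/(5*(3 - 1*19)) = -1/(5*(3 - 19)) = -1/5/(-16) = -1/5*(-1/16) = 1/80)
k(Q) = 60 + 12*Q (k(Q) = 4*((Q + 5)*3) = 4*((5 + Q)*3) = 4*(15 + 3*Q) = 60 + 12*Q)
sqrt(k(-20) + p(15, Y)) = sqrt((60 + 12*(-20)) + 1/80) = sqrt((60 - 240) + 1/80) = sqrt(-180 + 1/80) = sqrt(-14399/80) = 11*I*sqrt(595)/20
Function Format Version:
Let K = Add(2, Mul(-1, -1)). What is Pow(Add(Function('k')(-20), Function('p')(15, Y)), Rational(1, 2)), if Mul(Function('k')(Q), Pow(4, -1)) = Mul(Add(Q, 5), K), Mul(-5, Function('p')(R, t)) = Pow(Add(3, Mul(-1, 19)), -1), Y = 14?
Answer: Mul(Rational(11, 20), I, Pow(595, Rational(1, 2))) ≈ Mul(13.416, I)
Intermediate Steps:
K = 3 (K = Add(2, 1) = 3)
Function('p')(R, t) = Rational(1, 80) (Function('p')(R, t) = Mul(Rational(-1, 5), Pow(Add(3, Mul(-1, 19)), -1)) = Mul(Rational(-1, 5), Pow(Add(3, -19), -1)) = Mul(Rational(-1, 5), Pow(-16, -1)) = Mul(Rational(-1, 5), Rational(-1, 16)) = Rational(1, 80))
Function('k')(Q) = Add(60, Mul(12, Q)) (Function('k')(Q) = Mul(4, Mul(Add(Q, 5), 3)) = Mul(4, Mul(Add(5, Q), 3)) = Mul(4, Add(15, Mul(3, Q))) = Add(60, Mul(12, Q)))
Pow(Add(Function('k')(-20), Function('p')(15, Y)), Rational(1, 2)) = Pow(Add(Add(60, Mul(12, -20)), Rational(1, 80)), Rational(1, 2)) = Pow(Add(Add(60, -240), Rational(1, 80)), Rational(1, 2)) = Pow(Add(-180, Rational(1, 80)), Rational(1, 2)) = Pow(Rational(-14399, 80), Rational(1, 2)) = Mul(Rational(11, 20), I, Pow(595, Rational(1, 2)))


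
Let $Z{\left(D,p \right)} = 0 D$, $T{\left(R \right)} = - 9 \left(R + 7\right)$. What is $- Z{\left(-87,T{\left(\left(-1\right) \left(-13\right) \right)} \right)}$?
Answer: $0$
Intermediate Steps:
$T{\left(R \right)} = -63 - 9 R$ ($T{\left(R \right)} = - 9 \left(7 + R\right) = -63 - 9 R$)
$Z{\left(D,p \right)} = 0$
$- Z{\left(-87,T{\left(\left(-1\right) \left(-13\right) \right)} \right)} = \left(-1\right) 0 = 0$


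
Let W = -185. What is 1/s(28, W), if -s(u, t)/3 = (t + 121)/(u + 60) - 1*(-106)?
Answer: -11/3474 ≈ -0.0031664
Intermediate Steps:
s(u, t) = -318 - 3*(121 + t)/(60 + u) (s(u, t) = -3*((t + 121)/(u + 60) - 1*(-106)) = -3*((121 + t)/(60 + u) + 106) = -3*(106 + (121 + t)/(60 + u)) = -318 - 3*(121 + t)/(60 + u))
1/s(28, W) = 1/(3*(-6481 - 1*(-185) - 106*28)/(60 + 28)) = 1/(3*(-6481 + 185 - 2968)/88) = 1/(3*(1/88)*(-9264)) = 1/(-3474/11) = -11/3474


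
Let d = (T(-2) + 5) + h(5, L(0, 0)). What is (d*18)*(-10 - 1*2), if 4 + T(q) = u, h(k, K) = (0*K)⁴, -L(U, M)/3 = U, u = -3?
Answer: 432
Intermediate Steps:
L(U, M) = -3*U
h(k, K) = 0 (h(k, K) = 0⁴ = 0)
T(q) = -7 (T(q) = -4 - 3 = -7)
d = -2 (d = (-7 + 5) + 0 = -2 + 0 = -2)
(d*18)*(-10 - 1*2) = (-2*18)*(-10 - 1*2) = -36*(-10 - 2) = -36*(-12) = 432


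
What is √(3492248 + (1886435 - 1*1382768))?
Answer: √3995915 ≈ 1999.0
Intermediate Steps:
√(3492248 + (1886435 - 1*1382768)) = √(3492248 + (1886435 - 1382768)) = √(3492248 + 503667) = √3995915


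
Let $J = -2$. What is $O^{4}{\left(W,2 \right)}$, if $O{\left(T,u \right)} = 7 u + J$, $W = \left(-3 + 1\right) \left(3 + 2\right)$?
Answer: $20736$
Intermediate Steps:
$W = -10$ ($W = \left(-2\right) 5 = -10$)
$O{\left(T,u \right)} = -2 + 7 u$ ($O{\left(T,u \right)} = 7 u - 2 = -2 + 7 u$)
$O^{4}{\left(W,2 \right)} = \left(-2 + 7 \cdot 2\right)^{4} = \left(-2 + 14\right)^{4} = 12^{4} = 20736$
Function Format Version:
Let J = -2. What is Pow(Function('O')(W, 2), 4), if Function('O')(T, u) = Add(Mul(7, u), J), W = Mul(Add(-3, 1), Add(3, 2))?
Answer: 20736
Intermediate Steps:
W = -10 (W = Mul(-2, 5) = -10)
Function('O')(T, u) = Add(-2, Mul(7, u)) (Function('O')(T, u) = Add(Mul(7, u), -2) = Add(-2, Mul(7, u)))
Pow(Function('O')(W, 2), 4) = Pow(Add(-2, Mul(7, 2)), 4) = Pow(Add(-2, 14), 4) = Pow(12, 4) = 20736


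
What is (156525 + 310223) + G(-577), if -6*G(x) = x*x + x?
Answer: 411356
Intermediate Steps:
G(x) = -x/6 - x**2/6 (G(x) = -(x*x + x)/6 = -(x**2 + x)/6 = -(x + x**2)/6 = -x/6 - x**2/6)
(156525 + 310223) + G(-577) = (156525 + 310223) - 1/6*(-577)*(1 - 577) = 466748 - 1/6*(-577)*(-576) = 466748 - 55392 = 411356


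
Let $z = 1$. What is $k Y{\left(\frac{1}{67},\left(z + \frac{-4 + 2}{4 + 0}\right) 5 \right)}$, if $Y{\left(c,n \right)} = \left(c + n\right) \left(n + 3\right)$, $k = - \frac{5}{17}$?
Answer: $- \frac{18535}{4556} \approx -4.0683$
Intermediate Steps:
$k = - \frac{5}{17}$ ($k = \left(-5\right) \frac{1}{17} = - \frac{5}{17} \approx -0.29412$)
$Y{\left(c,n \right)} = \left(3 + n\right) \left(c + n\right)$ ($Y{\left(c,n \right)} = \left(c + n\right) \left(3 + n\right) = \left(3 + n\right) \left(c + n\right)$)
$k Y{\left(\frac{1}{67},\left(z + \frac{-4 + 2}{4 + 0}\right) 5 \right)} = - \frac{5 \left(\left(\left(1 + \frac{-4 + 2}{4 + 0}\right) 5\right)^{2} + \frac{3}{67} + 3 \left(1 + \frac{-4 + 2}{4 + 0}\right) 5 + \frac{\left(1 + \frac{-4 + 2}{4 + 0}\right) 5}{67}\right)}{17} = - \frac{5 \left(\left(\left(1 - \frac{2}{4}\right) 5\right)^{2} + 3 \cdot \frac{1}{67} + 3 \left(1 - \frac{2}{4}\right) 5 + \frac{\left(1 - \frac{2}{4}\right) 5}{67}\right)}{17} = - \frac{5 \left(\left(\left(1 - \frac{1}{2}\right) 5\right)^{2} + \frac{3}{67} + 3 \left(1 - \frac{1}{2}\right) 5 + \frac{\left(1 - \frac{1}{2}\right) 5}{67}\right)}{17} = - \frac{5 \left(\left(\frac{1}{2} \cdot 5\right)^{2} + \frac{3}{67} + 3 \cdot \frac{1}{2} \cdot 5 + \frac{\frac{1}{2} \cdot 5}{67}\right)}{17} = - \frac{5 \left(\left(\frac{5}{2}\right)^{2} + \frac{3}{67} + 3 \cdot \frac{5}{2} + \frac{1}{67} \cdot \frac{5}{2}\right)}{17} = - \frac{5 \left(\frac{25}{4} + \frac{3}{67} + \frac{15}{2} + \frac{5}{134}\right)}{17} = \left(- \frac{5}{17}\right) \frac{3707}{268} = - \frac{18535}{4556}$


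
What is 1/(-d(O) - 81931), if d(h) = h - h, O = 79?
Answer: -1/81931 ≈ -1.2205e-5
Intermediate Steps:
d(h) = 0
1/(-d(O) - 81931) = 1/(-1*0 - 81931) = 1/(0 - 81931) = 1/(-81931) = -1/81931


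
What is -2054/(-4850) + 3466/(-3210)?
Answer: -510838/778425 ≈ -0.65625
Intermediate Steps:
-2054/(-4850) + 3466/(-3210) = -2054*(-1/4850) + 3466*(-1/3210) = 1027/2425 - 1733/1605 = -510838/778425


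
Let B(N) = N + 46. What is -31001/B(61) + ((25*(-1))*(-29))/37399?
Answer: -1159328824/4001693 ≈ -289.71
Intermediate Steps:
B(N) = 46 + N
-31001/B(61) + ((25*(-1))*(-29))/37399 = -31001/(46 + 61) + ((25*(-1))*(-29))/37399 = -31001/107 - 25*(-29)*(1/37399) = -31001*1/107 + 725*(1/37399) = -31001/107 + 725/37399 = -1159328824/4001693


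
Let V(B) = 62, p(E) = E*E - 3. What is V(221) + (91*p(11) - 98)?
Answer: 10702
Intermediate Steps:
p(E) = -3 + E² (p(E) = E² - 3 = -3 + E²)
V(221) + (91*p(11) - 98) = 62 + (91*(-3 + 11²) - 98) = 62 + (91*(-3 + 121) - 98) = 62 + (91*118 - 98) = 62 + (10738 - 98) = 62 + 10640 = 10702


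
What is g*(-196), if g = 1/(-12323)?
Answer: 196/12323 ≈ 0.015905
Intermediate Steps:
g = -1/12323 ≈ -8.1149e-5
g*(-196) = -1/12323*(-196) = 196/12323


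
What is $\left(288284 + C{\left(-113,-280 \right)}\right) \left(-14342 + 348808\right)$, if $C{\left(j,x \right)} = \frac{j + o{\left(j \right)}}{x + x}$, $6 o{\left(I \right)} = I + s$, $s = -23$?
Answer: $\frac{80993872992791}{840} \approx 9.6421 \cdot 10^{10}$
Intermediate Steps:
$o{\left(I \right)} = - \frac{23}{6} + \frac{I}{6}$ ($o{\left(I \right)} = \frac{I - 23}{6} = \frac{-23 + I}{6} = - \frac{23}{6} + \frac{I}{6}$)
$C{\left(j,x \right)} = \frac{- \frac{23}{6} + \frac{7 j}{6}}{2 x}$ ($C{\left(j,x \right)} = \frac{j + \left(- \frac{23}{6} + \frac{j}{6}\right)}{x + x} = \frac{- \frac{23}{6} + \frac{7 j}{6}}{2 x}$)
$\left(288284 + C{\left(-113,-280 \right)}\right) \left(-14342 + 348808\right) = \left(288284 + \frac{-23 + 7 \left(-113\right)}{12 \left(-280\right)}\right) \left(-14342 + 348808\right) = \left(288284 + \frac{1}{12} \left(- \frac{1}{280}\right) \left(-23 - 791\right)\right) 334466 = \left(288284 + \frac{1}{12} \left(- \frac{1}{280}\right) \left(-814\right)\right) 334466 = \left(288284 + \frac{407}{1680}\right) 334466 = \frac{484317527}{1680} \cdot 334466 = \frac{80993872992791}{840}$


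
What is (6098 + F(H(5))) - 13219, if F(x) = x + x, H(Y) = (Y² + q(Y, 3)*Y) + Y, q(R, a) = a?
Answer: -7031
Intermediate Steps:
H(Y) = Y² + 4*Y (H(Y) = (Y² + 3*Y) + Y = Y² + 4*Y)
F(x) = 2*x
(6098 + F(H(5))) - 13219 = (6098 + 2*(5*(4 + 5))) - 13219 = (6098 + 2*(5*9)) - 13219 = (6098 + 2*45) - 13219 = (6098 + 90) - 13219 = 6188 - 13219 = -7031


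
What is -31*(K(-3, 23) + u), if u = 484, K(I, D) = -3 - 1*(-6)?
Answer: -15097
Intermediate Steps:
K(I, D) = 3 (K(I, D) = -3 + 6 = 3)
-31*(K(-3, 23) + u) = -31*(3 + 484) = -31*487 = -15097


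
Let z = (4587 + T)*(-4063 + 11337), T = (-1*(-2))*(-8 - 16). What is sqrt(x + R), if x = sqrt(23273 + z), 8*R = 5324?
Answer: sqrt(2662 + 4*sqrt(33039959))/2 ≈ 80.085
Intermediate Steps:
R = 1331/2 (R = (1/8)*5324 = 1331/2 ≈ 665.50)
T = -48 (T = 2*(-24) = -48)
z = 33016686 (z = (4587 - 48)*(-4063 + 11337) = 4539*7274 = 33016686)
x = sqrt(33039959) (x = sqrt(23273 + 33016686) = sqrt(33039959) ≈ 5748.0)
sqrt(x + R) = sqrt(sqrt(33039959) + 1331/2) = sqrt(1331/2 + sqrt(33039959))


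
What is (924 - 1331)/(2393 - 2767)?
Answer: 37/34 ≈ 1.0882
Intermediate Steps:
(924 - 1331)/(2393 - 2767) = -407/(-374) = -407*(-1/374) = 37/34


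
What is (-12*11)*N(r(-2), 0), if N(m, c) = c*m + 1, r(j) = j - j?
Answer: -132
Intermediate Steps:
r(j) = 0
N(m, c) = 1 + c*m
(-12*11)*N(r(-2), 0) = (-12*11)*(1 + 0*0) = -132*(1 + 0) = -132*1 = -132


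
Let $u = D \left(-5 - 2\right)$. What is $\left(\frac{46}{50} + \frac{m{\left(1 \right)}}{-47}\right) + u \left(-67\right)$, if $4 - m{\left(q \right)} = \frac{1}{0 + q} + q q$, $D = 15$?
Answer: $\frac{8267156}{1175} \approx 7035.9$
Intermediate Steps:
$m{\left(q \right)} = 4 - \frac{1}{q} - q^{2}$ ($m{\left(q \right)} = 4 - \left(\frac{1}{0 + q} + q q\right) = 4 - \left(\frac{1}{q} + q^{2}\right) = 4 - \frac{1}{q} - q^{2}$)
$u = -105$ ($u = 15 \left(-5 - 2\right) = 15 \left(-7\right) = -105$)
$\left(\frac{46}{50} + \frac{m{\left(1 \right)}}{-47}\right) + u \left(-67\right) = \left(\frac{46}{50} + \frac{4 - 1^{-1} - 1^{2}}{-47}\right) - -7035 = \left(46 \cdot \frac{1}{50} + \left(4 - 1 - 1\right) \left(- \frac{1}{47}\right)\right) + 7035 = \left(\frac{23}{25} + \left(4 - 1 - 1\right) \left(- \frac{1}{47}\right)\right) + 7035 = \left(\frac{23}{25} + 2 \left(- \frac{1}{47}\right)\right) + 7035 = \left(\frac{23}{25} - \frac{2}{47}\right) + 7035 = \frac{1031}{1175} + 7035 = \frac{8267156}{1175}$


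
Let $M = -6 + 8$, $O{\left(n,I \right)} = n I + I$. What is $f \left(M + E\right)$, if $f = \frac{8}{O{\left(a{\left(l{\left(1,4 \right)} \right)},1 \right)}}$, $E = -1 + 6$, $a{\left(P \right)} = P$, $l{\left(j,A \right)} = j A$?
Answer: $\frac{56}{5} \approx 11.2$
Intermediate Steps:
$l{\left(j,A \right)} = A j$
$O{\left(n,I \right)} = I + I n$ ($O{\left(n,I \right)} = I n + I = I + I n$)
$M = 2$
$E = 5$
$f = \frac{8}{5}$ ($f = \frac{8}{1 \left(1 + 4 \cdot 1\right)} = \frac{8}{1 \left(1 + 4\right)} = \frac{8}{1 \cdot 5} = \frac{8}{5} \approx 1.6$)
$f \left(M + E\right) = \frac{8 \left(2 + 5\right)}{5} = \frac{8}{5} \cdot 7 = \frac{56}{5}$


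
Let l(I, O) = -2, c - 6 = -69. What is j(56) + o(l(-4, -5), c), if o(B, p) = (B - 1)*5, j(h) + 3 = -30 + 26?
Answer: -22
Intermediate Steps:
c = -63 (c = 6 - 69 = -63)
j(h) = -7 (j(h) = -3 + (-30 + 26) = -3 - 4 = -7)
o(B, p) = -5 + 5*B (o(B, p) = (-1 + B)*5 = -5 + 5*B)
j(56) + o(l(-4, -5), c) = -7 + (-5 + 5*(-2)) = -7 + (-5 - 10) = -7 - 15 = -22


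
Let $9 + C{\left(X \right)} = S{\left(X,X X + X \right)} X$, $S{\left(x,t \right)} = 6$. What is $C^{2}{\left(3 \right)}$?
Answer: $81$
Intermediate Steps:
$C{\left(X \right)} = -9 + 6 X$
$C^{2}{\left(3 \right)} = \left(-9 + 6 \cdot 3\right)^{2} = \left(-9 + 18\right)^{2} = 9^{2} = 81$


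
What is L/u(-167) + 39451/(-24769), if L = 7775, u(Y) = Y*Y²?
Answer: -183934151788/115360701047 ≈ -1.5944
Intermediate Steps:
u(Y) = Y³
L/u(-167) + 39451/(-24769) = 7775/((-167)³) + 39451/(-24769) = 7775/(-4657463) + 39451*(-1/24769) = 7775*(-1/4657463) - 39451/24769 = -7775/4657463 - 39451/24769 = -183934151788/115360701047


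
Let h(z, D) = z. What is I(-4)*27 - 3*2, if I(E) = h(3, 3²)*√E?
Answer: -6 + 162*I ≈ -6.0 + 162.0*I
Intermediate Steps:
I(E) = 3*√E
I(-4)*27 - 3*2 = (3*√(-4))*27 - 3*2 = (3*(2*I))*27 - 6 = (6*I)*27 - 6 = 162*I - 6 = -6 + 162*I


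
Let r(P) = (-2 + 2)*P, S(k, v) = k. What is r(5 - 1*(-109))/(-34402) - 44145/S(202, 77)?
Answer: -44145/202 ≈ -218.54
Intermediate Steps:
r(P) = 0 (r(P) = 0*P = 0)
r(5 - 1*(-109))/(-34402) - 44145/S(202, 77) = 0/(-34402) - 44145/202 = 0*(-1/34402) - 44145*1/202 = 0 - 44145/202 = -44145/202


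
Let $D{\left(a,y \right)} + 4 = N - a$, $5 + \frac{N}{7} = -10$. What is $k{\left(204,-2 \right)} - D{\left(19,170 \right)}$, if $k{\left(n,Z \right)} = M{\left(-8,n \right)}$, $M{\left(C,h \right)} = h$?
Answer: $332$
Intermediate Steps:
$N = -105$ ($N = -35 + 7 \left(-10\right) = -35 - 70 = -105$)
$k{\left(n,Z \right)} = n$
$D{\left(a,y \right)} = -109 - a$ ($D{\left(a,y \right)} = -4 - \left(105 + a\right) = -109 - a$)
$k{\left(204,-2 \right)} - D{\left(19,170 \right)} = 204 - \left(-109 - 19\right) = 204 - -128 = 204 + 128 = 332$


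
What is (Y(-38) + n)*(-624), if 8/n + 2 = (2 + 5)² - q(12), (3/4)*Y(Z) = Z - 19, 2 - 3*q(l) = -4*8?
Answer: 5059392/107 ≈ 47284.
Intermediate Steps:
q(l) = 34/3 (q(l) = ⅔ - (-4)*8/3 = ⅔ - ⅓*(-32) = ⅔ + 32/3 = 34/3)
Y(Z) = -76/3 + 4*Z/3 (Y(Z) = 4*(Z - 19)/3 = 4*(-19 + Z)/3 = -76/3 + 4*Z/3)
n = 24/107 (n = 8/(-2 + ((2 + 5)² - 1*34/3)) = 8/(-2 + (7² - 34/3)) = 8/(-2 + (49 - 34/3)) = 8/(-2 + 113/3) = 8/(107/3) = 8*(3/107) = 24/107 ≈ 0.22430)
(Y(-38) + n)*(-624) = ((-76/3 + (4/3)*(-38)) + 24/107)*(-624) = ((-76/3 - 152/3) + 24/107)*(-624) = (-76 + 24/107)*(-624) = -8108/107*(-624) = 5059392/107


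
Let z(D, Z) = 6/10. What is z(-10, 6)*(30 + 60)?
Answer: 54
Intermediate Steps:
z(D, Z) = ⅗ (z(D, Z) = 6*(⅒) = ⅗)
z(-10, 6)*(30 + 60) = 3*(30 + 60)/5 = (⅗)*90 = 54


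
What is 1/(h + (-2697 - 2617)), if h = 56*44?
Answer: -1/2850 ≈ -0.00035088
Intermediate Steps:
h = 2464
1/(h + (-2697 - 2617)) = 1/(2464 + (-2697 - 2617)) = 1/(2464 - 5314) = 1/(-2850) = -1/2850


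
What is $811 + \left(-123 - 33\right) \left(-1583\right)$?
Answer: $247759$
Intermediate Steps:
$811 + \left(-123 - 33\right) \left(-1583\right) = 811 - -246948 = 811 + 246948 = 247759$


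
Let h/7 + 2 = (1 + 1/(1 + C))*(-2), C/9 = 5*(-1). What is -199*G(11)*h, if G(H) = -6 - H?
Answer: -2060247/22 ≈ -93648.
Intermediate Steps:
C = -45 (C = 9*(5*(-1)) = 9*(-5) = -45)
h = -609/22 (h = -14 + 7*((1 + 1/(1 - 45))*(-2)) = -14 + 7*((1 + 1/(-44))*(-2)) = -14 + 7*((1 - 1/44)*(-2)) = -14 + 7*((43/44)*(-2)) = -14 + 7*(-43/22) = -14 - 301/22 = -609/22 ≈ -27.682)
-199*G(11)*h = -199*(-6 - 1*11)*(-609)/22 = -199*(-6 - 11)*(-609)/22 = -199*(-17)*(-609)/22 = -(-3383)*(-609)/22 = -1*2060247/22 = -2060247/22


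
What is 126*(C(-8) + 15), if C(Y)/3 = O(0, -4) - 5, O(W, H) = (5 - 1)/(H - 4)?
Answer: -189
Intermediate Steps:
O(W, H) = 4/(-4 + H)
C(Y) = -33/2 (C(Y) = 3*(4/(-4 - 4) - 5) = 3*(4/(-8) - 5) = 3*(4*(-⅛) - 5) = 3*(-½ - 5) = 3*(-11/2) = -33/2)
126*(C(-8) + 15) = 126*(-33/2 + 15) = 126*(-3/2) = -189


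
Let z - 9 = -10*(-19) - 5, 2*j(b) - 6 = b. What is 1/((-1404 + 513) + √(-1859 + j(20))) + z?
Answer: 154370147/795727 - I*√1846/795727 ≈ 194.0 - 5.3995e-5*I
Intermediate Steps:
j(b) = 3 + b/2
z = 194 (z = 9 + (-10*(-19) - 5) = 9 + (190 - 5) = 9 + 185 = 194)
1/((-1404 + 513) + √(-1859 + j(20))) + z = 1/((-1404 + 513) + √(-1859 + (3 + (½)*20))) + 194 = 1/(-891 + √(-1859 + (3 + 10))) + 194 = 1/(-891 + √(-1859 + 13)) + 194 = 1/(-891 + √(-1846)) + 194 = 1/(-891 + I*√1846) + 194 = 194 + 1/(-891 + I*√1846)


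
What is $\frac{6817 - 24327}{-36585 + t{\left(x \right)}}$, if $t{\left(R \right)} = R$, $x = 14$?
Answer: $\frac{17510}{36571} \approx 0.47879$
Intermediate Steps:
$\frac{6817 - 24327}{-36585 + t{\left(x \right)}} = \frac{6817 - 24327}{-36585 + 14} = - \frac{17510}{-36571} = \left(-17510\right) \left(- \frac{1}{36571}\right) = \frac{17510}{36571}$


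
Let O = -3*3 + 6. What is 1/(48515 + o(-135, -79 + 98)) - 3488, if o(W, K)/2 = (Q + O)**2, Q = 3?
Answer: -169220319/48515 ≈ -3488.0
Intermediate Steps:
O = -3 (O = -9 + 6 = -3)
o(W, K) = 0 (o(W, K) = 2*(3 - 3)**2 = 2*0**2 = 2*0 = 0)
1/(48515 + o(-135, -79 + 98)) - 3488 = 1/(48515 + 0) - 3488 = 1/48515 - 3488 = -169220319/48515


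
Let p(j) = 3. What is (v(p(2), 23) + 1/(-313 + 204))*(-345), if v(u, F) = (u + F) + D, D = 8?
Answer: -1278225/109 ≈ -11727.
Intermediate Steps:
v(u, F) = 8 + F + u (v(u, F) = (u + F) + 8 = (F + u) + 8 = 8 + F + u)
(v(p(2), 23) + 1/(-313 + 204))*(-345) = ((8 + 23 + 3) + 1/(-313 + 204))*(-345) = (34 + 1/(-109))*(-345) = (34 - 1/109)*(-345) = (3705/109)*(-345) = -1278225/109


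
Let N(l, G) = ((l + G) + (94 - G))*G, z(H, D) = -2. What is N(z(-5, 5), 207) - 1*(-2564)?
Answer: 21608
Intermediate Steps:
N(l, G) = G*(94 + l) (N(l, G) = ((G + l) + (94 - G))*G = (94 + l)*G = G*(94 + l))
N(z(-5, 5), 207) - 1*(-2564) = 207*(94 - 2) - 1*(-2564) = 207*92 + 2564 = 19044 + 2564 = 21608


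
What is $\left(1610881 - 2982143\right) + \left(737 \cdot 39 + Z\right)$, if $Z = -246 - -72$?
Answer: $-1342693$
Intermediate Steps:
$Z = -174$ ($Z = -246 + 72 = -174$)
$\left(1610881 - 2982143\right) + \left(737 \cdot 39 + Z\right) = \left(1610881 - 2982143\right) + \left(737 \cdot 39 - 174\right) = -1371262 + \left(28743 - 174\right) = -1371262 + 28569 = -1342693$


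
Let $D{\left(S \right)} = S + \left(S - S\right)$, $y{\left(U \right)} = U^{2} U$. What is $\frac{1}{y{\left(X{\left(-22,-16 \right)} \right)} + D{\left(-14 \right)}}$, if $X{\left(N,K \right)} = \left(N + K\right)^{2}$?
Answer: $\frac{1}{3010936370} \approx 3.3212 \cdot 10^{-10}$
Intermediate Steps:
$X{\left(N,K \right)} = \left(K + N\right)^{2}$
$y{\left(U \right)} = U^{3}$
$D{\left(S \right)} = S$ ($D{\left(S \right)} = S + 0 = S$)
$\frac{1}{y{\left(X{\left(-22,-16 \right)} \right)} + D{\left(-14 \right)}} = \frac{1}{\left(\left(-16 - 22\right)^{2}\right)^{3} - 14} = \frac{1}{\left(\left(-38\right)^{2}\right)^{3} - 14} = \frac{1}{1444^{3} - 14} = \frac{1}{3010936384 - 14} = \frac{1}{3010936370}$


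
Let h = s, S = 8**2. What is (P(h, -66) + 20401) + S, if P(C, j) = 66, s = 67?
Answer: 20531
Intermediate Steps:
S = 64
h = 67
(P(h, -66) + 20401) + S = (66 + 20401) + 64 = 20467 + 64 = 20531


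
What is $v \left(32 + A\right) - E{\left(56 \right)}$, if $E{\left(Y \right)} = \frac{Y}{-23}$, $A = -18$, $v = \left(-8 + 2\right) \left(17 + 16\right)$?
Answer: $- \frac{63700}{23} \approx -2769.6$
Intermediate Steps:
$v = -198$ ($v = \left(-6\right) 33 = -198$)
$E{\left(Y \right)} = - \frac{Y}{23}$ ($E{\left(Y \right)} = Y \left(- \frac{1}{23}\right) = - \frac{Y}{23}$)
$v \left(32 + A\right) - E{\left(56 \right)} = - 198 \left(32 - 18\right) - \left(- \frac{1}{23}\right) 56 = \left(-198\right) 14 - - \frac{56}{23} = -2772 + \frac{56}{23} = - \frac{63700}{23}$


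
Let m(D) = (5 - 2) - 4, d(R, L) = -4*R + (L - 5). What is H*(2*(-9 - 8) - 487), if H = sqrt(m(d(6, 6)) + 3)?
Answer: -521*sqrt(2) ≈ -736.81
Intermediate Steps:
d(R, L) = -5 + L - 4*R (d(R, L) = -4*R + (-5 + L) = -5 + L - 4*R)
m(D) = -1 (m(D) = 3 - 4 = -1)
H = sqrt(2) (H = sqrt(-1 + 3) = sqrt(2) ≈ 1.4142)
H*(2*(-9 - 8) - 487) = sqrt(2)*(2*(-9 - 8) - 487) = sqrt(2)*(2*(-17) - 487) = sqrt(2)*(-34 - 487) = sqrt(2)*(-521) = -521*sqrt(2)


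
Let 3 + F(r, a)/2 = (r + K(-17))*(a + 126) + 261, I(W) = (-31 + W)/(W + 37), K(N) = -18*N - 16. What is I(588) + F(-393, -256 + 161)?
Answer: -3668193/625 ≈ -5869.1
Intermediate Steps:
K(N) = -16 - 18*N
I(W) = (-31 + W)/(37 + W)
F(r, a) = 516 + 2*(126 + a)*(290 + r) (F(r, a) = -6 + 2*((r + (-16 - 18*(-17)))*(a + 126) + 261) = -6 + 2*((r + (-16 + 306))*(126 + a) + 261) = -6 + 2*((r + 290)*(126 + a) + 261) = -6 + 2*((290 + r)*(126 + a) + 261) = -6 + 2*((126 + a)*(290 + r) + 261) = -6 + 2*(261 + (126 + a)*(290 + r)) = -6 + (522 + 2*(126 + a)*(290 + r)) = 516 + 2*(126 + a)*(290 + r))
I(588) + F(-393, -256 + 161) = (-31 + 588)/(37 + 588) + (73596 + 252*(-393) + 580*(-256 + 161) + 2*(-256 + 161)*(-393)) = 557/625 + (73596 - 99036 + 580*(-95) + 2*(-95)*(-393)) = (1/625)*557 + (73596 - 99036 - 55100 + 74670) = 557/625 - 5870 = -3668193/625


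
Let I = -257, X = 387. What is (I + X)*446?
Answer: 57980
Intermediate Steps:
(I + X)*446 = (-257 + 387)*446 = 130*446 = 57980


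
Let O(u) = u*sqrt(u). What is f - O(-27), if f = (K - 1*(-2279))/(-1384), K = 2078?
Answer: -4357/1384 + 81*I*sqrt(3) ≈ -3.1481 + 140.3*I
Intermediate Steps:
O(u) = u**(3/2)
f = -4357/1384 (f = (2078 - 1*(-2279))/(-1384) = (2078 + 2279)*(-1/1384) = 4357*(-1/1384) = -4357/1384 ≈ -3.1481)
f - O(-27) = -4357/1384 - (-27)**(3/2) = -4357/1384 - (-81)*I*sqrt(3) = -4357/1384 + 81*I*sqrt(3)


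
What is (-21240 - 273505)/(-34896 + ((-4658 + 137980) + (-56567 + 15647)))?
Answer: -294745/57506 ≈ -5.1255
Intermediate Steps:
(-21240 - 273505)/(-34896 + ((-4658 + 137980) + (-56567 + 15647))) = -294745/(-34896 + (133322 - 40920)) = -294745/(-34896 + 92402) = -294745/57506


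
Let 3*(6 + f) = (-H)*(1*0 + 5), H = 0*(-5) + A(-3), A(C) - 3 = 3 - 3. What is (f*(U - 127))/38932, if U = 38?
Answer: 979/38932 ≈ 0.025146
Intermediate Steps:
A(C) = 3 (A(C) = 3 + (3 - 3) = 3 + 0 = 3)
H = 3 (H = 0*(-5) + 3 = 0 + 3 = 3)
f = -11 (f = -6 + ((-1*3)*(1*0 + 5))/3 = -6 + (-3*(0 + 5))/3 = -6 + (-3*5)/3 = -6 + (⅓)*(-15) = -6 - 5 = -11)
(f*(U - 127))/38932 = -11*(38 - 127)/38932 = -11*(-89)*(1/38932) = 979*(1/38932) = 979/38932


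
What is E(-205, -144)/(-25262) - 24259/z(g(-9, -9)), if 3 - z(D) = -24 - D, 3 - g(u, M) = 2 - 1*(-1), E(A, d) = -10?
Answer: -306415294/341037 ≈ -898.48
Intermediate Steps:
g(u, M) = 0 (g(u, M) = 3 - (2 - 1*(-1)) = 3 - (2 + 1) = 3 - 1*3 = 3 - 3 = 0)
z(D) = 27 + D (z(D) = 3 - (-24 - D) = 3 + (24 + D) = 27 + D)
E(-205, -144)/(-25262) - 24259/z(g(-9, -9)) = -10/(-25262) - 24259/(27 + 0) = -10*(-1/25262) - 24259/27 = 5/12631 - 24259*1/27 = 5/12631 - 24259/27 = -306415294/341037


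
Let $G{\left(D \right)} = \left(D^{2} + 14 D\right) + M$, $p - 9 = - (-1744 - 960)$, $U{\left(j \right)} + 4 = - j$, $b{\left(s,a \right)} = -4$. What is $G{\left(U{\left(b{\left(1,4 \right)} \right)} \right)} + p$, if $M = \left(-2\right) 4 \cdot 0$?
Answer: $2713$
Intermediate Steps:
$M = 0$ ($M = \left(-8\right) 0 = 0$)
$U{\left(j \right)} = -4 - j$
$p = 2713$ ($p = 9 - \left(-1744 - 960\right) = 9 - -2704 = 9 + 2704 = 2713$)
$G{\left(D \right)} = D^{2} + 14 D$ ($G{\left(D \right)} = \left(D^{2} + 14 D\right) + 0 = D^{2} + 14 D$)
$G{\left(U{\left(b{\left(1,4 \right)} \right)} \right)} + p = \left(-4 - -4\right) \left(14 - 0\right) + 2713 = \left(-4 + 4\right) \left(14 + \left(-4 + 4\right)\right) + 2713 = 0 \left(14 + 0\right) + 2713 = 0 \cdot 14 + 2713 = 0 + 2713 = 2713$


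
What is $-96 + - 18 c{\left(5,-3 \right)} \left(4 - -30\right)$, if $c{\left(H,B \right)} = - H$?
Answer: $2964$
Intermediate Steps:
$-96 + - 18 c{\left(5,-3 \right)} \left(4 - -30\right) = -96 + - 18 \left(\left(-1\right) 5\right) \left(4 - -30\right) = -96 + \left(-18\right) \left(-5\right) \left(4 + 30\right) = -96 + 90 \cdot 34 = -96 + 3060 = 2964$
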